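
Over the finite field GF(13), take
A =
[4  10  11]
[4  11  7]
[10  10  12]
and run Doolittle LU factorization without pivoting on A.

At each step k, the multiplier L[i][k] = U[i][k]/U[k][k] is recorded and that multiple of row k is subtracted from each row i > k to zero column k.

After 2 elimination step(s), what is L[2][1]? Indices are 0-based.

L[2][1] = 11

[col 0] pivot 4
  R1 -= 1*R0 → (0, 1, 9)  (L[1][0] := 1)
  R2 -= 9*R0 → (0, 11, 4)  (L[2][0] := 9)
[col 1] pivot 1
  R2 -= 11*R1 → (0, 0, 9)  (L[2][1] := 11)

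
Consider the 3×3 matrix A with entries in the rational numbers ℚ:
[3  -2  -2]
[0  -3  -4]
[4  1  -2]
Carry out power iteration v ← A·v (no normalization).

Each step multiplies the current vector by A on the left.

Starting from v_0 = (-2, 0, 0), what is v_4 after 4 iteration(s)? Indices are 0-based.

v_4 = (-114, 32, -360)

v_0 = (-2, 0, 0).
v_1 = A·v_0 = (-6, 0, -8).
v_2 = A·v_1 = (-2, 32, -8).
v_3 = A·v_2 = (-54, -64, 40).
v_4 = A·v_3 = (-114, 32, -360).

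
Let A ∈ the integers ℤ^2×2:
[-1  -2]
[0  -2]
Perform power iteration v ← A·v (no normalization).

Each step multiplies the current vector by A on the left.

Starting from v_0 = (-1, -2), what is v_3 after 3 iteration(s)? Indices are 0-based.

v_3 = (29, 16)

v_0 = (-1, -2).
v_1 = A·v_0 = (5, 4).
v_2 = A·v_1 = (-13, -8).
v_3 = A·v_2 = (29, 16).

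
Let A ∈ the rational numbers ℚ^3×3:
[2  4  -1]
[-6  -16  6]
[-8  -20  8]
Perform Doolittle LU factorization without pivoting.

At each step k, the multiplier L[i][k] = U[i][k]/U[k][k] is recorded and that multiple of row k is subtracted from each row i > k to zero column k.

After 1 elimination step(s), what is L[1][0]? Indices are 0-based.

L[1][0] = -3

k=0: U[0][0]=2
  eliminate (1,0): mult=-3, new row 1: (0, -4, 3); set L[1][0]=-3
  eliminate (2,0): mult=-4, new row 2: (0, -4, 4); set L[2][0]=-4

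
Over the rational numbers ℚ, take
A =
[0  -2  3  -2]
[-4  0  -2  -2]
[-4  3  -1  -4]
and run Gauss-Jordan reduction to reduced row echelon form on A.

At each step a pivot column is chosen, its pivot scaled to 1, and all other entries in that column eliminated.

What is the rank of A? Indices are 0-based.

[1] R0 <-> R1
[1] R0 /= -4  ⇒  (1, 0, 1/2, 1/2)
     R2 -= -4·R0  ⇒  (0, 3, 1, -2)
[2] R1 /= -2  ⇒  (0, 1, -3/2, 1)
     R2 -= 3·R1  ⇒  (0, 0, 11/2, -5)
[3] R2 /= 11/2  ⇒  (0, 0, 1, -10/11)
     R0 -= 1/2·R2  ⇒  (1, 0, 0, 21/22)
     R1 -= -3/2·R2  ⇒  (0, 1, 0, -4/11)

rank = 3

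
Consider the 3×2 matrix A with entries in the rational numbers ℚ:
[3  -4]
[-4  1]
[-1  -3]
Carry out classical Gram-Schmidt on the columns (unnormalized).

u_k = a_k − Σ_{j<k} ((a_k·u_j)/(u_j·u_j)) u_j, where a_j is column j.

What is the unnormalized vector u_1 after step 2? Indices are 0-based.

u_1 = (-5/2, -1, -7/2)

Step 1: u_0 = a_0 = (3, -4, -1).
Step 2: u_1 = a_1 − (-1/2)·u_0 = (-5/2, -1, -7/2).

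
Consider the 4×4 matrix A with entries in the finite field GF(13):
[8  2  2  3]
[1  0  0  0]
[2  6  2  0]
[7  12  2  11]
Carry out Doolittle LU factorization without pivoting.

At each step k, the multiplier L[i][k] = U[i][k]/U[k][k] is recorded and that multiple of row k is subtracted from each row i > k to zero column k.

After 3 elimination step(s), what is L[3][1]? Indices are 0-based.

[col 0] pivot 8
  R1 -= 5*R0 → (0, 3, 3, 11)  (L[1][0] := 5)
  R2 -= 10*R0 → (0, 12, 8, 9)  (L[2][0] := 10)
  R3 -= 9*R0 → (0, 7, 10, 10)  (L[3][0] := 9)
[col 1] pivot 3
  R2 -= 4*R1 → (0, 0, 9, 4)  (L[2][1] := 4)
  R3 -= 11*R1 → (0, 0, 3, 6)  (L[3][1] := 11)
[col 2] pivot 9
  R3 -= 9*R2 → (0, 0, 0, 9)  (L[3][2] := 9)

L[3][1] = 11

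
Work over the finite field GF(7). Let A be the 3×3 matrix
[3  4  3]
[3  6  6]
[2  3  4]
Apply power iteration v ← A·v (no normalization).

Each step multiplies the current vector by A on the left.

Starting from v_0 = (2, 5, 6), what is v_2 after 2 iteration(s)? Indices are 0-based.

v_2 = (3, 3, 0)

v_0 = (2, 5, 6).
v_1 = A·v_0 = (2, 2, 1).
v_2 = A·v_1 = (3, 3, 0).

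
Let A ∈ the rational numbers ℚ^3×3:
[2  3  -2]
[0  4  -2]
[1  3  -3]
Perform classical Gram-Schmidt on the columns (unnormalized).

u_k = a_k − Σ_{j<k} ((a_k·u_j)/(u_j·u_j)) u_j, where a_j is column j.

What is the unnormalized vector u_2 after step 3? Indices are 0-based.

Step 1: u_0 = a_0 = (2, 0, 1).
Step 2: u_1 = a_1 − (9/5)·u_0 = (-3/5, 4, 6/5).
Step 3: u_2 = a_2 − (-7/5)·u_0 − (-52/89)·u_1 = (40/89, 30/89, -80/89).

u_2 = (40/89, 30/89, -80/89)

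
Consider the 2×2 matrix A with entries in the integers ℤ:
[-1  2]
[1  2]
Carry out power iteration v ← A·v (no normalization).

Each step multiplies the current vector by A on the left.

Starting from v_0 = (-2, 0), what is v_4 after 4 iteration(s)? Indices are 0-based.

v_4 = (-22, -18)

v_0 = (-2, 0).
v_1 = A·v_0 = (2, -2).
v_2 = A·v_1 = (-6, -2).
v_3 = A·v_2 = (2, -10).
v_4 = A·v_3 = (-22, -18).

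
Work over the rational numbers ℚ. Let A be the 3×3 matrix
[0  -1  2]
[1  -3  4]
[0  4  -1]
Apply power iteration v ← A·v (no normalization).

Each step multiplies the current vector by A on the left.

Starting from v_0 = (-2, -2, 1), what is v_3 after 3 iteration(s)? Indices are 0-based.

v_3 = (138, 306, -265)

v_0 = (-2, -2, 1).
v_1 = A·v_0 = (4, 8, -9).
v_2 = A·v_1 = (-26, -56, 41).
v_3 = A·v_2 = (138, 306, -265).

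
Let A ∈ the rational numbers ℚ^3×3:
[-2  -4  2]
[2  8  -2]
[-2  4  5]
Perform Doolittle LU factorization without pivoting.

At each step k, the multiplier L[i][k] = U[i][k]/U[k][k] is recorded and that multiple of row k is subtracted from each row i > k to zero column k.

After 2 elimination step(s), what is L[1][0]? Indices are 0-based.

Step 1: pivot at (0,0) is -2.
  row1 ← row1 − (-1)·row0  ⇒  L[1][0]=-1, U row1=(0, 4, 0)
  row2 ← row2 − (1)·row0  ⇒  L[2][0]=1, U row2=(0, 8, 3)
Step 2: pivot at (1,1) is 4.
  row2 ← row2 − (2)·row1  ⇒  L[2][1]=2, U row2=(0, 0, 3)

L[1][0] = -1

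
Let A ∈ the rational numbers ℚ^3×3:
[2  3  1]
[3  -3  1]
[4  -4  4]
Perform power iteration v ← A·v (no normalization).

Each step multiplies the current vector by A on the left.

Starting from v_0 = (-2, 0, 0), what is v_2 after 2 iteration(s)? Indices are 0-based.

v_2 = (-34, -2, -24)

v_0 = (-2, 0, 0).
v_1 = A·v_0 = (-4, -6, -8).
v_2 = A·v_1 = (-34, -2, -24).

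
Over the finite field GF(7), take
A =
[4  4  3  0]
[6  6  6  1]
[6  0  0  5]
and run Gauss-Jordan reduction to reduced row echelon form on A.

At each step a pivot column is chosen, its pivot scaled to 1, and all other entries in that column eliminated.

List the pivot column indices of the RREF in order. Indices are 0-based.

pivot columns: 0, 1, 2

step 1: normalize row 0 (÷4) = (1, 1, 6, 0)
  row 1: subtract 6×row0 = (0, 0, 5, 1)
  row 2: subtract 6×row0 = (0, 1, 6, 5)
step 2: exchange rows 1,2
step 2: normalize row 1 (÷1) = (0, 1, 6, 5)
  row 0: subtract 1×row1 = (1, 0, 0, 2)
step 3: normalize row 2 (÷5) = (0, 0, 1, 3)
  row 1: subtract 6×row2 = (0, 1, 0, 1)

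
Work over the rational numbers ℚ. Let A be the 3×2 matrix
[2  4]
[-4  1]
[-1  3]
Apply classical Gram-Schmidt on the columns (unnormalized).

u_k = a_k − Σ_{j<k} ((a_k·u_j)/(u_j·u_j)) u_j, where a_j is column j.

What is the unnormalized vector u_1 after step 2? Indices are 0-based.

Step 1: u_0 = a_0 = (2, -4, -1).
Step 2: u_1 = a_1 − (1/21)·u_0 = (82/21, 25/21, 64/21).

u_1 = (82/21, 25/21, 64/21)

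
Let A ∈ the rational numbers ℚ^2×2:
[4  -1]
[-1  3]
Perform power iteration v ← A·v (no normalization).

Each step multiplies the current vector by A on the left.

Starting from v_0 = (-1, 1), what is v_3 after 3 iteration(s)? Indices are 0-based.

v_3 = (-113, 75)

v_0 = (-1, 1).
v_1 = A·v_0 = (-5, 4).
v_2 = A·v_1 = (-24, 17).
v_3 = A·v_2 = (-113, 75).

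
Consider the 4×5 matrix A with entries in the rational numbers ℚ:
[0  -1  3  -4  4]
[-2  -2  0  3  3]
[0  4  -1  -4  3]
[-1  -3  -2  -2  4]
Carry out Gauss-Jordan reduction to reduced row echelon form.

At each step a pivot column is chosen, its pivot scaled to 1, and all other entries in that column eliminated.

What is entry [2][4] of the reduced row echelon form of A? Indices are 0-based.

M[2][4] = 49/221

[1] R0 <-> R1
[1] R0 /= -2  ⇒  (1, 1, 0, -3/2, -3/2)
     R3 -= -1·R0  ⇒  (0, -2, -2, -7/2, 5/2)
[2] R1 /= -1  ⇒  (0, 1, -3, 4, -4)
     R0 -= 1·R1  ⇒  (1, 0, 3, -11/2, 5/2)
     R2 -= 4·R1  ⇒  (0, 0, 11, -20, 19)
     R3 -= -2·R1  ⇒  (0, 0, -8, 9/2, -11/2)
[3] R2 /= 11  ⇒  (0, 0, 1, -20/11, 19/11)
     R0 -= 3·R2  ⇒  (1, 0, 0, -1/22, -59/22)
     R1 -= -3·R2  ⇒  (0, 1, 0, -16/11, 13/11)
     R3 -= -8·R2  ⇒  (0, 0, 0, -221/22, 183/22)
[4] R3 /= -221/22  ⇒  (0, 0, 0, 1, -183/221)
     R0 -= -1/22·R3  ⇒  (1, 0, 0, 0, -601/221)
     R1 -= -16/11·R3  ⇒  (0, 1, 0, 0, -5/221)
     R2 -= -20/11·R3  ⇒  (0, 0, 1, 0, 49/221)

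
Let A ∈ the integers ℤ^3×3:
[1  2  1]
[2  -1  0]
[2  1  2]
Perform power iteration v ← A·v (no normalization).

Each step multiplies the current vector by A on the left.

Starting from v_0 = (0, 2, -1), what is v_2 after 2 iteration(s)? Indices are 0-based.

v_0 = (0, 2, -1).
v_1 = A·v_0 = (3, -2, 0).
v_2 = A·v_1 = (-1, 8, 4).

v_2 = (-1, 8, 4)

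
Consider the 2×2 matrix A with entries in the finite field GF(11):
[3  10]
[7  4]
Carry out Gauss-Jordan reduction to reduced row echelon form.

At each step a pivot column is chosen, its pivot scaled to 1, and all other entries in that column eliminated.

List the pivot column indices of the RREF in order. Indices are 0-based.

pivot columns: 0, 1

step 1: normalize row 0 (÷3) = (1, 7)
  row 1: subtract 7×row0 = (0, 10)
step 2: normalize row 1 (÷10) = (0, 1)
  row 0: subtract 7×row1 = (1, 0)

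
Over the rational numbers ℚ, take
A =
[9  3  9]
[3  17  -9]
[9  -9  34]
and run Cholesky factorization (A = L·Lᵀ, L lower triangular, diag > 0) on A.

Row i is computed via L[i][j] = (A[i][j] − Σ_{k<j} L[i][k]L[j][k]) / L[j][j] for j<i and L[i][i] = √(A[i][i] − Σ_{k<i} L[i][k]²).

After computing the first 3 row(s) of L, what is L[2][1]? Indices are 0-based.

Step 1: L[0][0] = √(9) = 3.
  L[1][0] = (3) / L[0][0] = 1.
Step 2: L[1][1] = √(16) = 4.
  L[2][0] = (9) / L[0][0] = 3.
  L[2][1] = (-12) / L[1][1] = -3.
Step 3: L[2][2] = √(16) = 4.

L[2][1] = -3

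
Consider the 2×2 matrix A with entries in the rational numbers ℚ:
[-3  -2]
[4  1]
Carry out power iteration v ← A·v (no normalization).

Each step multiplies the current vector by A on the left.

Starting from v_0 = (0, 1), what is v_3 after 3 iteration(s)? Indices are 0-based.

v_0 = (0, 1).
v_1 = A·v_0 = (-2, 1).
v_2 = A·v_1 = (4, -7).
v_3 = A·v_2 = (2, 9).

v_3 = (2, 9)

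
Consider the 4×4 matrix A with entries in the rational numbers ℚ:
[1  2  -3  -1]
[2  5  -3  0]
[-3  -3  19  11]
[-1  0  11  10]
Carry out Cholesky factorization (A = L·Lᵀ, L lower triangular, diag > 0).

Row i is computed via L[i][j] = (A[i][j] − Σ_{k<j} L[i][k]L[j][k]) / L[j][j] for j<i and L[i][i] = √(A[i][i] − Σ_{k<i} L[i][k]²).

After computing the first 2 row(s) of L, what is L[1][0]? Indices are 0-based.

Step 1: L[0][0] = √(1) = 1.
  L[1][0] = (2) / L[0][0] = 2.
Step 2: L[1][1] = √(1) = 1.

L[1][0] = 2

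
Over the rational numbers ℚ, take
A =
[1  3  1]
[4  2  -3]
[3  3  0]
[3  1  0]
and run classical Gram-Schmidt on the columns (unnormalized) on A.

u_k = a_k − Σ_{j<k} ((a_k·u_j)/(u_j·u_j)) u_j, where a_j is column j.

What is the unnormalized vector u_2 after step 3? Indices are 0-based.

u_2 = (4/69, -97/69, 9/23, 101/69)

Step 1: u_0 = a_0 = (1, 4, 3, 3).
Step 2: u_1 = a_1 − (23/35)·u_0 = (82/35, -22/35, 36/35, -34/35).
Step 3: u_2 = a_2 − (-11/35)·u_0 − (37/69)·u_1 = (4/69, -97/69, 9/23, 101/69).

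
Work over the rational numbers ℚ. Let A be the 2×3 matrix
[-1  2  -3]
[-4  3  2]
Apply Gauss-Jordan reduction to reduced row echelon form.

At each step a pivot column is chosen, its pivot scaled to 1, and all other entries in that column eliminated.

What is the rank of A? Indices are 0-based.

pivot(0,0)=-1: scale R0 → (1, -2, 3)
  clear (1,0): R1 −= (-4)R0 → (0, -5, 14)
pivot(1,1)=-5: scale R1 → (0, 1, -14/5)
  clear (0,1): R0 −= (-2)R1 → (1, 0, -13/5)

rank = 2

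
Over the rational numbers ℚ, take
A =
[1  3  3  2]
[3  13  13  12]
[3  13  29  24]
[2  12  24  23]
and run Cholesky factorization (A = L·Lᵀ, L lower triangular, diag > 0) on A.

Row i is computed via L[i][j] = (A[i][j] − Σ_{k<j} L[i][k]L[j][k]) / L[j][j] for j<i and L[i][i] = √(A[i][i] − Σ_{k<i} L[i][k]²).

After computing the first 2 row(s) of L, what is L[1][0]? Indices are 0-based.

Step 1: L[0][0] = √(1) = 1.
  L[1][0] = (3) / L[0][0] = 3.
Step 2: L[1][1] = √(4) = 2.

L[1][0] = 3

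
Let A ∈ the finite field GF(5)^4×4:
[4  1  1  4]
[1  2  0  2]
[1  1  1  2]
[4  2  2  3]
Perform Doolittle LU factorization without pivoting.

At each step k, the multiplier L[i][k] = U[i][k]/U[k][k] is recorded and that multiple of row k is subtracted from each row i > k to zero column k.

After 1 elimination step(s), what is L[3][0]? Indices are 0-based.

Step 1: pivot at (0,0) is 4.
  row1 ← row1 − (4)·row0  ⇒  L[1][0]=4, U row1=(0, 3, 1, 1)
  row2 ← row2 − (4)·row0  ⇒  L[2][0]=4, U row2=(0, 2, 2, 1)
  row3 ← row3 − (1)·row0  ⇒  L[3][0]=1, U row3=(0, 1, 1, 4)

L[3][0] = 1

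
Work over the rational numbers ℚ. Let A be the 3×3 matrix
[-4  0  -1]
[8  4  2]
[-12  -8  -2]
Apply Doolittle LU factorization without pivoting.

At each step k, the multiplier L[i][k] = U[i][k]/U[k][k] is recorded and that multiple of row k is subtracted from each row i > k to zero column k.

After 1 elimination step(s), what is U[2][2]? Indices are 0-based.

U[2][2] = 1

[col 0] pivot -4
  R1 -= -2*R0 → (0, 4, 0)  (L[1][0] := -2)
  R2 -= 3*R0 → (0, -8, 1)  (L[2][0] := 3)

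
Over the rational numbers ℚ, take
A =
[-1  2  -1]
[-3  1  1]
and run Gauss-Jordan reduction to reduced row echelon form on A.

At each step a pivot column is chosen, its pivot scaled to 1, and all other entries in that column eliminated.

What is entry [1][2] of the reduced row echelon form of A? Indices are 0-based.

M[1][2] = -4/5

[1] R0 /= -1  ⇒  (1, -2, 1)
     R1 -= -3·R0  ⇒  (0, -5, 4)
[2] R1 /= -5  ⇒  (0, 1, -4/5)
     R0 -= -2·R1  ⇒  (1, 0, -3/5)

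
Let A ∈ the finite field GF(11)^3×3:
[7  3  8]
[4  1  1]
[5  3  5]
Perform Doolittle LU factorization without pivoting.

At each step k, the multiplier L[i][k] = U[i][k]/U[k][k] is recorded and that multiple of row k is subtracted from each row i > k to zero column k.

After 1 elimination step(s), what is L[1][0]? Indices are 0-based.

L[1][0] = 10

Step 1: pivot at (0,0) is 7.
  row1 ← row1 − (10)·row0  ⇒  L[1][0]=10, U row1=(0, 4, 9)
  row2 ← row2 − (7)·row0  ⇒  L[2][0]=7, U row2=(0, 4, 4)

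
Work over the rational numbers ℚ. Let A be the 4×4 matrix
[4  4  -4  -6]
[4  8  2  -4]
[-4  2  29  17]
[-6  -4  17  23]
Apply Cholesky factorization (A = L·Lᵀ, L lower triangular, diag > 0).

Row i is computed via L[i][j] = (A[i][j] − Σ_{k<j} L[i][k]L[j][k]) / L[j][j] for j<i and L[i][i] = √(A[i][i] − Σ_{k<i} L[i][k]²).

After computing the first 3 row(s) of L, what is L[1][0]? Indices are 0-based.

L[1][0] = 2

Step 1: L[0][0] = √(4) = 2.
  L[1][0] = (4) / L[0][0] = 2.
Step 2: L[1][1] = √(4) = 2.
  L[2][0] = (-4) / L[0][0] = -2.
  L[2][1] = (6) / L[1][1] = 3.
Step 3: L[2][2] = √(16) = 4.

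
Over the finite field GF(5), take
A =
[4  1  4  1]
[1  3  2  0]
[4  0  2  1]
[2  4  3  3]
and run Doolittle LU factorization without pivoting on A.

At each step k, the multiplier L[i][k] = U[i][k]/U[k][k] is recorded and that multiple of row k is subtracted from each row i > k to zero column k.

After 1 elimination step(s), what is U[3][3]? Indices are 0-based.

Step 1: pivot at (0,0) is 4.
  row1 ← row1 − (4)·row0  ⇒  L[1][0]=4, U row1=(0, 4, 1, 1)
  row2 ← row2 − (1)·row0  ⇒  L[2][0]=1, U row2=(0, 4, 3, 0)
  row3 ← row3 − (3)·row0  ⇒  L[3][0]=3, U row3=(0, 1, 1, 0)

U[3][3] = 0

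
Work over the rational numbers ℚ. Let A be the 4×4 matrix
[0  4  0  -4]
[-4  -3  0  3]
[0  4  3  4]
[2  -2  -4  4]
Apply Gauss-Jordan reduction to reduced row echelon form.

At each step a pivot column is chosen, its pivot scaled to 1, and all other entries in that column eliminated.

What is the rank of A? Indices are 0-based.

[1] R0 <-> R1
[1] R0 /= -4  ⇒  (1, 3/4, 0, -3/4)
     R3 -= 2·R0  ⇒  (0, -7/2, -4, 11/2)
[2] R1 /= 4  ⇒  (0, 1, 0, -1)
     R0 -= 3/4·R1  ⇒  (1, 0, 0, 0)
     R2 -= 4·R1  ⇒  (0, 0, 3, 8)
     R3 -= -7/2·R1  ⇒  (0, 0, -4, 2)
[3] R2 /= 3  ⇒  (0, 0, 1, 8/3)
     R3 -= -4·R2  ⇒  (0, 0, 0, 38/3)
[4] R3 /= 38/3  ⇒  (0, 0, 0, 1)
     R1 -= -1·R3  ⇒  (0, 1, 0, 0)
     R2 -= 8/3·R3  ⇒  (0, 0, 1, 0)

rank = 4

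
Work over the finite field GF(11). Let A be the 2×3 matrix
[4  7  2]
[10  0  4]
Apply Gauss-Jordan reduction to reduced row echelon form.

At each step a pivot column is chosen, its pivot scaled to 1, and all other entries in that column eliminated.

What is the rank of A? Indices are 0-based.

pivot(0,0)=4: scale R0 → (1, 10, 6)
  clear (1,0): R1 −= (10)R0 → (0, 10, 10)
pivot(1,1)=10: scale R1 → (0, 1, 1)
  clear (0,1): R0 −= (10)R1 → (1, 0, 7)

rank = 2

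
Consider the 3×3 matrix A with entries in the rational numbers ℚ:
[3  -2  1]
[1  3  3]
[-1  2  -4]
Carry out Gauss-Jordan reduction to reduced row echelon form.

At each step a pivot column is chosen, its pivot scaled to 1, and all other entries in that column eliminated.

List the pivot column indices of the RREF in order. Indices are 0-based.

step 1: normalize row 0 (÷3) = (1, -2/3, 1/3)
  row 1: subtract 1×row0 = (0, 11/3, 8/3)
  row 2: subtract -1×row0 = (0, 4/3, -11/3)
step 2: normalize row 1 (÷11/3) = (0, 1, 8/11)
  row 0: subtract -2/3×row1 = (1, 0, 9/11)
  row 2: subtract 4/3×row1 = (0, 0, -51/11)
step 3: normalize row 2 (÷-51/11) = (0, 0, 1)
  row 0: subtract 9/11×row2 = (1, 0, 0)
  row 1: subtract 8/11×row2 = (0, 1, 0)

pivot columns: 0, 1, 2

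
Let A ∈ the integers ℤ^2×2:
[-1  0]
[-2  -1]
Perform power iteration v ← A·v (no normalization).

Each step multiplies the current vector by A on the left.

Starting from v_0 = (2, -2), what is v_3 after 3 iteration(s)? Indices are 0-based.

v_0 = (2, -2).
v_1 = A·v_0 = (-2, -2).
v_2 = A·v_1 = (2, 6).
v_3 = A·v_2 = (-2, -10).

v_3 = (-2, -10)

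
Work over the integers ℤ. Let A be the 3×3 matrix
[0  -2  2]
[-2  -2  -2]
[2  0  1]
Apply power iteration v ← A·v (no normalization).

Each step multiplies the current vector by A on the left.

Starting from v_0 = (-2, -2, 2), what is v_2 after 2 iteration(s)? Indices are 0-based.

v_0 = (-2, -2, 2).
v_1 = A·v_0 = (8, 4, -2).
v_2 = A·v_1 = (-12, -20, 14).

v_2 = (-12, -20, 14)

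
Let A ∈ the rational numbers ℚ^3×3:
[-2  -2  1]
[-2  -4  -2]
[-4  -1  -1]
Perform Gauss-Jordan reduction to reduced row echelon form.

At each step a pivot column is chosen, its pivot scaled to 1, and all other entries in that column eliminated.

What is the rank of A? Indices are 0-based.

pivot(0,0)=-2: scale R0 → (1, 1, -1/2)
  clear (1,0): R1 −= (-2)R0 → (0, -2, -3)
  clear (2,0): R2 −= (-4)R0 → (0, 3, -3)
pivot(1,1)=-2: scale R1 → (0, 1, 3/2)
  clear (0,1): R0 −= (1)R1 → (1, 0, -2)
  clear (2,1): R2 −= (3)R1 → (0, 0, -15/2)
pivot(2,2)=-15/2: scale R2 → (0, 0, 1)
  clear (0,2): R0 −= (-2)R2 → (1, 0, 0)
  clear (1,2): R1 −= (3/2)R2 → (0, 1, 0)

rank = 3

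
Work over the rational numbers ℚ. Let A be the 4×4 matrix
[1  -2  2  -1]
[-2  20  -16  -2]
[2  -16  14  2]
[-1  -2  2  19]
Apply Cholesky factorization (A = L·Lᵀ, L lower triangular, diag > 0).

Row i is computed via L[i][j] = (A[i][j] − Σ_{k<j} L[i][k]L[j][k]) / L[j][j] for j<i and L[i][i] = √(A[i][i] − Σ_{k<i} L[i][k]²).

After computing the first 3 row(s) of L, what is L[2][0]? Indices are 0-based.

L[2][0] = 2

Step 1: L[0][0] = √(1) = 1.
  L[1][0] = (-2) / L[0][0] = -2.
Step 2: L[1][1] = √(16) = 4.
  L[2][0] = (2) / L[0][0] = 2.
  L[2][1] = (-12) / L[1][1] = -3.
Step 3: L[2][2] = √(1) = 1.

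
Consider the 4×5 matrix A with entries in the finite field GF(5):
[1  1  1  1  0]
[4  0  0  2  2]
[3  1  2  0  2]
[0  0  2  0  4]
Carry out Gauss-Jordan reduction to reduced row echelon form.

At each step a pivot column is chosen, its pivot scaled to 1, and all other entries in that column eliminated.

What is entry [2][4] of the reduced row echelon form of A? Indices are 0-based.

step 1: normalize row 0 (÷1) = (1, 1, 1, 1, 0)
  row 1: subtract 4×row0 = (0, 1, 1, 3, 2)
  row 2: subtract 3×row0 = (0, 3, 4, 2, 2)
step 2: normalize row 1 (÷1) = (0, 1, 1, 3, 2)
  row 0: subtract 1×row1 = (1, 0, 0, 3, 3)
  row 2: subtract 3×row1 = (0, 0, 1, 3, 1)
step 3: normalize row 2 (÷1) = (0, 0, 1, 3, 1)
  row 1: subtract 1×row2 = (0, 1, 0, 0, 1)
  row 3: subtract 2×row2 = (0, 0, 0, 4, 2)
step 4: normalize row 3 (÷4) = (0, 0, 0, 1, 3)
  row 0: subtract 3×row3 = (1, 0, 0, 0, 4)
  row 2: subtract 3×row3 = (0, 0, 1, 0, 2)

M[2][4] = 2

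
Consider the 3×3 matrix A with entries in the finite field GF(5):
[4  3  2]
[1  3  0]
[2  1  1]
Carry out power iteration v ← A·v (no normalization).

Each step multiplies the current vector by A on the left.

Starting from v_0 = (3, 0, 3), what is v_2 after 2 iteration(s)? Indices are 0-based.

v_0 = (3, 0, 3).
v_1 = A·v_0 = (3, 3, 4).
v_2 = A·v_1 = (4, 2, 3).

v_2 = (4, 2, 3)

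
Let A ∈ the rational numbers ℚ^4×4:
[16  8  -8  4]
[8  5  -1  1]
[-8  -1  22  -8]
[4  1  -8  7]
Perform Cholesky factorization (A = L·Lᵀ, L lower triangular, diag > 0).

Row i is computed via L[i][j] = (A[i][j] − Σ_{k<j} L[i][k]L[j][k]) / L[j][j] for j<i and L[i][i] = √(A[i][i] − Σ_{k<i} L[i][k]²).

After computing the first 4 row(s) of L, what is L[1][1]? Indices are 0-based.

Step 1: L[0][0] = √(16) = 4.
  L[1][0] = (8) / L[0][0] = 2.
Step 2: L[1][1] = √(1) = 1.
  L[2][0] = (-8) / L[0][0] = -2.
  L[2][1] = (3) / L[1][1] = 3.
Step 3: L[2][2] = √(9) = 3.
  L[3][0] = (4) / L[0][0] = 1.
  L[3][1] = (-1) / L[1][1] = -1.
  L[3][2] = (-3) / L[2][2] = -1.
Step 4: L[3][3] = √(4) = 2.

L[1][1] = 1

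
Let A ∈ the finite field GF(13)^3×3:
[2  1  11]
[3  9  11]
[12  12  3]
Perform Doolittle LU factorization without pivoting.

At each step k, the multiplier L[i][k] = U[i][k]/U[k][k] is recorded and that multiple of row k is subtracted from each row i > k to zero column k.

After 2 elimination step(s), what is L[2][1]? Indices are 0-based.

Step 1: pivot at (0,0) is 2.
  row1 ← row1 − (8)·row0  ⇒  L[1][0]=8, U row1=(0, 1, 1)
  row2 ← row2 − (6)·row0  ⇒  L[2][0]=6, U row2=(0, 6, 2)
Step 2: pivot at (1,1) is 1.
  row2 ← row2 − (6)·row1  ⇒  L[2][1]=6, U row2=(0, 0, 9)

L[2][1] = 6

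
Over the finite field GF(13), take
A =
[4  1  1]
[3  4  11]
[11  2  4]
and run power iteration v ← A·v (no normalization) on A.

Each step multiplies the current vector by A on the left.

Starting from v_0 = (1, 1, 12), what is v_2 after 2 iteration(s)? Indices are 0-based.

v_0 = (1, 1, 12).
v_1 = A·v_0 = (4, 9, 9).
v_2 = A·v_1 = (8, 4, 7).

v_2 = (8, 4, 7)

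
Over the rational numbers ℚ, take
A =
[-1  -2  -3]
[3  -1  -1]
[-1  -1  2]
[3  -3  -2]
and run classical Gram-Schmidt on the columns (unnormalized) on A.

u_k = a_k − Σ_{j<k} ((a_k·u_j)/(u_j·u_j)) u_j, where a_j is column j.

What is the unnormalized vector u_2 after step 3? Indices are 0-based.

u_2 = (-382/219, -8/219, 565/219, 23/73)

Step 1: u_0 = a_0 = (-1, 3, -1, 3).
Step 2: u_1 = a_1 − (-9/20)·u_0 = (-49/20, 7/20, -29/20, -33/20).
Step 3: u_2 = a_2 − (-2/5)·u_0 − (148/219)·u_1 = (-382/219, -8/219, 565/219, 23/73).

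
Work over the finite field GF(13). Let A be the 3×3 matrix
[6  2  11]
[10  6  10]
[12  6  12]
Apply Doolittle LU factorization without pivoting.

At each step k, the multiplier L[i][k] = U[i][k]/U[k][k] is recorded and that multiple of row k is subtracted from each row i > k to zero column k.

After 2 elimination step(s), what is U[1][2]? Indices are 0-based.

Step 1: pivot at (0,0) is 6.
  row1 ← row1 − (6)·row0  ⇒  L[1][0]=6, U row1=(0, 7, 9)
  row2 ← row2 − (2)·row0  ⇒  L[2][0]=2, U row2=(0, 2, 3)
Step 2: pivot at (1,1) is 7.
  row2 ← row2 − (4)·row1  ⇒  L[2][1]=4, U row2=(0, 0, 6)

U[1][2] = 9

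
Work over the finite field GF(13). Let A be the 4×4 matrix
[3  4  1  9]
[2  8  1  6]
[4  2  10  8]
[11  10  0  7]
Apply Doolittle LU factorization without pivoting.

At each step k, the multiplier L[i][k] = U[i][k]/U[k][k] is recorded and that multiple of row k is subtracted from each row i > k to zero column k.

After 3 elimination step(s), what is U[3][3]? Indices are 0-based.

Step 1: pivot at (0,0) is 3.
  row1 ← row1 − (5)·row0  ⇒  L[1][0]=5, U row1=(0, 1, 9, 0)
  row2 ← row2 − (10)·row0  ⇒  L[2][0]=10, U row2=(0, 1, 0, 9)
  row3 ← row3 − (8)·row0  ⇒  L[3][0]=8, U row3=(0, 4, 5, 0)
Step 2: pivot at (1,1) is 1.
  row2 ← row2 − (1)·row1  ⇒  L[2][1]=1, U row2=(0, 0, 4, 9)
  row3 ← row3 − (4)·row1  ⇒  L[3][1]=4, U row3=(0, 0, 8, 0)
Step 3: pivot at (2,2) is 4.
  row3 ← row3 − (2)·row2  ⇒  L[3][2]=2, U row3=(0, 0, 0, 8)

U[3][3] = 8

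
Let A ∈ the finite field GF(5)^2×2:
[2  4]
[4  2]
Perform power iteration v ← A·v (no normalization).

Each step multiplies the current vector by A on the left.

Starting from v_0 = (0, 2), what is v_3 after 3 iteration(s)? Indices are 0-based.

v_0 = (0, 2).
v_1 = A·v_0 = (3, 4).
v_2 = A·v_1 = (2, 0).
v_3 = A·v_2 = (4, 3).

v_3 = (4, 3)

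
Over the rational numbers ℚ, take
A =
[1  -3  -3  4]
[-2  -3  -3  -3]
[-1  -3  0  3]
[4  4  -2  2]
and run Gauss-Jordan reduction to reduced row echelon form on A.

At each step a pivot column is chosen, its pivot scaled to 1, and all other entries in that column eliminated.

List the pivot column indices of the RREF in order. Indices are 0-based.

pivot columns: 0, 1, 2, 3

pivot(0,0)=1: scale R0 → (1, -3, -3, 4)
  clear (1,0): R1 −= (-2)R0 → (0, -9, -9, 5)
  clear (2,0): R2 −= (-1)R0 → (0, -6, -3, 7)
  clear (3,0): R3 −= (4)R0 → (0, 16, 10, -14)
pivot(1,1)=-9: scale R1 → (0, 1, 1, -5/9)
  clear (0,1): R0 −= (-3)R1 → (1, 0, 0, 7/3)
  clear (2,1): R2 −= (-6)R1 → (0, 0, 3, 11/3)
  clear (3,1): R3 −= (16)R1 → (0, 0, -6, -46/9)
pivot(2,2)=3: scale R2 → (0, 0, 1, 11/9)
  clear (1,2): R1 −= (1)R2 → (0, 1, 0, -16/9)
  clear (3,2): R3 −= (-6)R2 → (0, 0, 0, 20/9)
pivot(3,3)=20/9: scale R3 → (0, 0, 0, 1)
  clear (0,3): R0 −= (7/3)R3 → (1, 0, 0, 0)
  clear (1,3): R1 −= (-16/9)R3 → (0, 1, 0, 0)
  clear (2,3): R2 −= (11/9)R3 → (0, 0, 1, 0)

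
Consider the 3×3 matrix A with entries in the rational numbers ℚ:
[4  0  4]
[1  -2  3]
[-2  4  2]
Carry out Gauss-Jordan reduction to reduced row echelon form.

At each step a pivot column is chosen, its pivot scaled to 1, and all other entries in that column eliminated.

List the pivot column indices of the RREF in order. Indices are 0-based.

pivot(0,0)=4: scale R0 → (1, 0, 1)
  clear (1,0): R1 −= (1)R0 → (0, -2, 2)
  clear (2,0): R2 −= (-2)R0 → (0, 4, 4)
pivot(1,1)=-2: scale R1 → (0, 1, -1)
  clear (2,1): R2 −= (4)R1 → (0, 0, 8)
pivot(2,2)=8: scale R2 → (0, 0, 1)
  clear (0,2): R0 −= (1)R2 → (1, 0, 0)
  clear (1,2): R1 −= (-1)R2 → (0, 1, 0)

pivot columns: 0, 1, 2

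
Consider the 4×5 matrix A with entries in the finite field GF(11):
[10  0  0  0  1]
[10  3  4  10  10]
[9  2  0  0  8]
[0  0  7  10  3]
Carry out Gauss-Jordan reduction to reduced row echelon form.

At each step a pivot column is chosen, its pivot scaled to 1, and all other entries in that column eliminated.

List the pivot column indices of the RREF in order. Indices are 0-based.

step 1: normalize row 0 (÷10) = (1, 0, 0, 0, 10)
  row 1: subtract 10×row0 = (0, 3, 4, 10, 9)
  row 2: subtract 9×row0 = (0, 2, 0, 0, 6)
step 2: normalize row 1 (÷3) = (0, 1, 5, 7, 3)
  row 2: subtract 2×row1 = (0, 0, 1, 8, 0)
step 3: normalize row 2 (÷1) = (0, 0, 1, 8, 0)
  row 1: subtract 5×row2 = (0, 1, 0, 0, 3)
  row 3: subtract 7×row2 = (0, 0, 0, 9, 3)
step 4: normalize row 3 (÷9) = (0, 0, 0, 1, 4)
  row 2: subtract 8×row3 = (0, 0, 1, 0, 1)

pivot columns: 0, 1, 2, 3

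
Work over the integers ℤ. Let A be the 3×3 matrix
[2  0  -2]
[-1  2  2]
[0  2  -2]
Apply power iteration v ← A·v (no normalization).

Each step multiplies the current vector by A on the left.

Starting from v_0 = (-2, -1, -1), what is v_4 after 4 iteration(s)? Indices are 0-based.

v_4 = (-8, -8, -24)

v_0 = (-2, -1, -1).
v_1 = A·v_0 = (-2, -2, 0).
v_2 = A·v_1 = (-4, -2, -4).
v_3 = A·v_2 = (0, -8, 4).
v_4 = A·v_3 = (-8, -8, -24).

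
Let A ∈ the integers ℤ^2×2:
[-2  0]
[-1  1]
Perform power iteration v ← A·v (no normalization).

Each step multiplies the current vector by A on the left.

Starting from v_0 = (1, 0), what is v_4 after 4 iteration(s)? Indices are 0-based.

v_0 = (1, 0).
v_1 = A·v_0 = (-2, -1).
v_2 = A·v_1 = (4, 1).
v_3 = A·v_2 = (-8, -3).
v_4 = A·v_3 = (16, 5).

v_4 = (16, 5)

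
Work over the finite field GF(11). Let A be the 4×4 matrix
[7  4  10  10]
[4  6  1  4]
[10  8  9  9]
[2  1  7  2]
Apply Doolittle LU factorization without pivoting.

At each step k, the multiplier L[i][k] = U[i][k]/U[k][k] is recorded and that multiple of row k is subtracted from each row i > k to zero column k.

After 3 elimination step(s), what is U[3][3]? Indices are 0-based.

U[3][3] = 5

[col 0] pivot 7
  R1 -= 10*R0 → (0, 10, 0, 3)  (L[1][0] := 10)
  R2 -= 3*R0 → (0, 7, 1, 1)  (L[2][0] := 3)
  R3 -= 5*R0 → (0, 3, 1, 7)  (L[3][0] := 5)
[col 1] pivot 10
  R2 -= 4*R1 → (0, 0, 1, 0)  (L[2][1] := 4)
  R3 -= 8*R1 → (0, 0, 1, 5)  (L[3][1] := 8)
[col 2] pivot 1
  R3 -= 1*R2 → (0, 0, 0, 5)  (L[3][2] := 1)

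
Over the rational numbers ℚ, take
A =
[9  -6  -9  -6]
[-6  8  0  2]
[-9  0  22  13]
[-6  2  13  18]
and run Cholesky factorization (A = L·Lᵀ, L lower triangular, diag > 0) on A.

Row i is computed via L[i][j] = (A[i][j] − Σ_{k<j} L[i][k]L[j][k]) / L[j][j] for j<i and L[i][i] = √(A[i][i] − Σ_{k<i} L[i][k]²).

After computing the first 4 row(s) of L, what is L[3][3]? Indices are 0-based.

L[3][3] = 3

Step 1: L[0][0] = √(9) = 3.
  L[1][0] = (-6) / L[0][0] = -2.
Step 2: L[1][1] = √(4) = 2.
  L[2][0] = (-9) / L[0][0] = -3.
  L[2][1] = (-6) / L[1][1] = -3.
Step 3: L[2][2] = √(4) = 2.
  L[3][0] = (-6) / L[0][0] = -2.
  L[3][1] = (-2) / L[1][1] = -1.
  L[3][2] = (4) / L[2][2] = 2.
Step 4: L[3][3] = √(9) = 3.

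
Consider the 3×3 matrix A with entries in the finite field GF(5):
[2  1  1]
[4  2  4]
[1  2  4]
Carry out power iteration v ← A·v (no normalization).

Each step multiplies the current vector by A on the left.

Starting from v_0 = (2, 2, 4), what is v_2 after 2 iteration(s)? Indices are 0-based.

v_2 = (0, 4, 4)

v_0 = (2, 2, 4).
v_1 = A·v_0 = (0, 3, 2).
v_2 = A·v_1 = (0, 4, 4).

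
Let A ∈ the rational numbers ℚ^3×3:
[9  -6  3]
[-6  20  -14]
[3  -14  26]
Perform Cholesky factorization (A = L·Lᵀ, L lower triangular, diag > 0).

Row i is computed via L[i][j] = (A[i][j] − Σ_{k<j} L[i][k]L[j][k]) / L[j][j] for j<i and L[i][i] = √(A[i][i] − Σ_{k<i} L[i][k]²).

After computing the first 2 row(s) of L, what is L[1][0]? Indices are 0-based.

L[1][0] = -2

Step 1: L[0][0] = √(9) = 3.
  L[1][0] = (-6) / L[0][0] = -2.
Step 2: L[1][1] = √(16) = 4.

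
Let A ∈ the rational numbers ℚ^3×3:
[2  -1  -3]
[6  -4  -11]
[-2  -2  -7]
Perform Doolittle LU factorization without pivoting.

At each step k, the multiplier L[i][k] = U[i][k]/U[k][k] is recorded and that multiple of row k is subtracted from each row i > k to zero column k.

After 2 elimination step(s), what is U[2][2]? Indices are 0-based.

U[2][2] = -4

Step 1: pivot at (0,0) is 2.
  row1 ← row1 − (3)·row0  ⇒  L[1][0]=3, U row1=(0, -1, -2)
  row2 ← row2 − (-1)·row0  ⇒  L[2][0]=-1, U row2=(0, -3, -10)
Step 2: pivot at (1,1) is -1.
  row2 ← row2 − (3)·row1  ⇒  L[2][1]=3, U row2=(0, 0, -4)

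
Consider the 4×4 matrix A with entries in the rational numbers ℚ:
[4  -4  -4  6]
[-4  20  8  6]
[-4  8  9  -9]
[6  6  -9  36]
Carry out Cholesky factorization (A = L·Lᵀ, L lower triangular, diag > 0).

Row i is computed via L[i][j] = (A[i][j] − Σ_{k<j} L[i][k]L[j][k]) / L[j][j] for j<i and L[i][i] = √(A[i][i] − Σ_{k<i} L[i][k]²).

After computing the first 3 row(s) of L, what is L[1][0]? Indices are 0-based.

Step 1: L[0][0] = √(4) = 2.
  L[1][0] = (-4) / L[0][0] = -2.
Step 2: L[1][1] = √(16) = 4.
  L[2][0] = (-4) / L[0][0] = -2.
  L[2][1] = (4) / L[1][1] = 1.
Step 3: L[2][2] = √(4) = 2.

L[1][0] = -2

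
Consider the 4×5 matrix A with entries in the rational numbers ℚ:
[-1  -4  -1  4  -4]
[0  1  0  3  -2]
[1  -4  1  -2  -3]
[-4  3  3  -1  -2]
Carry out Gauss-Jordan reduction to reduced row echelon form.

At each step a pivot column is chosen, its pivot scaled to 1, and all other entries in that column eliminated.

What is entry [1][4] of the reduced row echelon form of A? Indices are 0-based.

M[1][4] = 17/26

pivot(0,0)=-1: scale R0 → (1, 4, 1, -4, 4)
  clear (2,0): R2 −= (1)R0 → (0, -8, 0, 2, -7)
  clear (3,0): R3 −= (-4)R0 → (0, 19, 7, -17, 14)
pivot(1,1)=1: scale R1 → (0, 1, 0, 3, -2)
  clear (0,1): R0 −= (4)R1 → (1, 0, 1, -16, 12)
  clear (2,1): R2 −= (-8)R1 → (0, 0, 0, 26, -23)
  clear (3,1): R3 −= (19)R1 → (0, 0, 7, -74, 52)
pivot(2,2): swap R2↔R3
pivot(2,2)=7: scale R2 → (0, 0, 1, -74/7, 52/7)
  clear (0,2): R0 −= (1)R2 → (1, 0, 0, -38/7, 32/7)
pivot(3,3)=26: scale R3 → (0, 0, 0, 1, -23/26)
  clear (0,3): R0 −= (-38/7)R3 → (1, 0, 0, 0, -3/13)
  clear (1,3): R1 −= (3)R3 → (0, 1, 0, 0, 17/26)
  clear (2,3): R2 −= (-74/7)R3 → (0, 0, 1, 0, -25/13)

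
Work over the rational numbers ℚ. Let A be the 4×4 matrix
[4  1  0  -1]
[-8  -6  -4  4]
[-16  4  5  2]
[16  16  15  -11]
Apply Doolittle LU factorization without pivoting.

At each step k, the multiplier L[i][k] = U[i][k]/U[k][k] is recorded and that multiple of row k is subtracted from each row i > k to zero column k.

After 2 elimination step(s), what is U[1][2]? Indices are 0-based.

k=0: U[0][0]=4
  eliminate (1,0): mult=-2, new row 1: (0, -4, -4, 2); set L[1][0]=-2
  eliminate (2,0): mult=-4, new row 2: (0, 8, 5, -2); set L[2][0]=-4
  eliminate (3,0): mult=4, new row 3: (0, 12, 15, -7); set L[3][0]=4
k=1: U[1][1]=-4
  eliminate (2,1): mult=-2, new row 2: (0, 0, -3, 2); set L[2][1]=-2
  eliminate (3,1): mult=-3, new row 3: (0, 0, 3, -1); set L[3][1]=-3

U[1][2] = -4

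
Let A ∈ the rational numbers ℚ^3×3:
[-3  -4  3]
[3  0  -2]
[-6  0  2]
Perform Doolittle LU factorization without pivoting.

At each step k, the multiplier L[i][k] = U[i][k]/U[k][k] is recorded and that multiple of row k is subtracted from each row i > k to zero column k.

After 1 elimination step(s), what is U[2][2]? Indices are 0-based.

U[2][2] = -4

[col 0] pivot -3
  R1 -= -1*R0 → (0, -4, 1)  (L[1][0] := -1)
  R2 -= 2*R0 → (0, 8, -4)  (L[2][0] := 2)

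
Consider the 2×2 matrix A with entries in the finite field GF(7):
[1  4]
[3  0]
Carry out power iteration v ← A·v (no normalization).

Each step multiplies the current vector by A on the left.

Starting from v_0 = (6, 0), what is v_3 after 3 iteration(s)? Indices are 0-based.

v_0 = (6, 0).
v_1 = A·v_0 = (6, 4).
v_2 = A·v_1 = (1, 4).
v_3 = A·v_2 = (3, 3).

v_3 = (3, 3)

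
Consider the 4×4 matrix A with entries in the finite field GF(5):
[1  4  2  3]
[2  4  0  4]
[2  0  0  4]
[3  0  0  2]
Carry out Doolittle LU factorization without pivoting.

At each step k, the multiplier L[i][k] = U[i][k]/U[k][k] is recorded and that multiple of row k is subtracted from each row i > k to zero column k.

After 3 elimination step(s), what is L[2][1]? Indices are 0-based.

L[2][1] = 2

[col 0] pivot 1
  R1 -= 2*R0 → (0, 1, 1, 3)  (L[1][0] := 2)
  R2 -= 2*R0 → (0, 2, 1, 3)  (L[2][0] := 2)
  R3 -= 3*R0 → (0, 3, 4, 3)  (L[3][0] := 3)
[col 1] pivot 1
  R2 -= 2*R1 → (0, 0, 4, 2)  (L[2][1] := 2)
  R3 -= 3*R1 → (0, 0, 1, 4)  (L[3][1] := 3)
[col 2] pivot 4
  R3 -= 4*R2 → (0, 0, 0, 1)  (L[3][2] := 4)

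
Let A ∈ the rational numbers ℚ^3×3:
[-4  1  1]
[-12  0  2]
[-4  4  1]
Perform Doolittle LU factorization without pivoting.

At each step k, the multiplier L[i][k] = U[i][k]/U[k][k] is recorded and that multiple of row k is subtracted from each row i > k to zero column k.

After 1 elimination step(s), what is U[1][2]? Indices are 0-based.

[col 0] pivot -4
  R1 -= 3*R0 → (0, -3, -1)  (L[1][0] := 3)
  R2 -= 1*R0 → (0, 3, 0)  (L[2][0] := 1)

U[1][2] = -1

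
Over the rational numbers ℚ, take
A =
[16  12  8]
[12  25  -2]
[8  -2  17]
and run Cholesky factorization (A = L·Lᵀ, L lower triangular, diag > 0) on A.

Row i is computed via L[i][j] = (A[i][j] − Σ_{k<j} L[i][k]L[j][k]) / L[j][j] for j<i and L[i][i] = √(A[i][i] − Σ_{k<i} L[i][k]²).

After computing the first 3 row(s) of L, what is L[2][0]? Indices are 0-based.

Step 1: L[0][0] = √(16) = 4.
  L[1][0] = (12) / L[0][0] = 3.
Step 2: L[1][1] = √(16) = 4.
  L[2][0] = (8) / L[0][0] = 2.
  L[2][1] = (-8) / L[1][1] = -2.
Step 3: L[2][2] = √(9) = 3.

L[2][0] = 2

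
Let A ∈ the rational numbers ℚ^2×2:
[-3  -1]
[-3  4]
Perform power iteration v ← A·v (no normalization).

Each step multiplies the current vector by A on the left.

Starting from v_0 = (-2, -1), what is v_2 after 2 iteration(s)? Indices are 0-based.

v_0 = (-2, -1).
v_1 = A·v_0 = (7, 2).
v_2 = A·v_1 = (-23, -13).

v_2 = (-23, -13)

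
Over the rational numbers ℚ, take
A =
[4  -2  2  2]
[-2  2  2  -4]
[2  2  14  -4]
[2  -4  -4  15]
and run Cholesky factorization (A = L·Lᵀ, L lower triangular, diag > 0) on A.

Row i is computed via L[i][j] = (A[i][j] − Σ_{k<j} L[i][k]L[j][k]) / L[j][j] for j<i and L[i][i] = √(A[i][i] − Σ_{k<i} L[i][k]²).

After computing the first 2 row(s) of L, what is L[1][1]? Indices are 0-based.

Step 1: L[0][0] = √(4) = 2.
  L[1][0] = (-2) / L[0][0] = -1.
Step 2: L[1][1] = √(1) = 1.

L[1][1] = 1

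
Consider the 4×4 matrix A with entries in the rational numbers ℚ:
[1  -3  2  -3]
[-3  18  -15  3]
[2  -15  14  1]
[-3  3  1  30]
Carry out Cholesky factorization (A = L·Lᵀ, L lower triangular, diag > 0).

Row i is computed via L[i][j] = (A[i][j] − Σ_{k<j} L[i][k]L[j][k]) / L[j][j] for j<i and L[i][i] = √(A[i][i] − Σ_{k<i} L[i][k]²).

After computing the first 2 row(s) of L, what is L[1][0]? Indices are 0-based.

L[1][0] = -3

Step 1: L[0][0] = √(1) = 1.
  L[1][0] = (-3) / L[0][0] = -3.
Step 2: L[1][1] = √(9) = 3.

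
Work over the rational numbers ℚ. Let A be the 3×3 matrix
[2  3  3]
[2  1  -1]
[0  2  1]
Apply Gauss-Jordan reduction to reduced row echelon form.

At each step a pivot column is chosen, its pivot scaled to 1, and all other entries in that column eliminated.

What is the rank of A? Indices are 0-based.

[1] R0 /= 2  ⇒  (1, 3/2, 3/2)
     R1 -= 2·R0  ⇒  (0, -2, -4)
[2] R1 /= -2  ⇒  (0, 1, 2)
     R0 -= 3/2·R1  ⇒  (1, 0, -3/2)
     R2 -= 2·R1  ⇒  (0, 0, -3)
[3] R2 /= -3  ⇒  (0, 0, 1)
     R0 -= -3/2·R2  ⇒  (1, 0, 0)
     R1 -= 2·R2  ⇒  (0, 1, 0)

rank = 3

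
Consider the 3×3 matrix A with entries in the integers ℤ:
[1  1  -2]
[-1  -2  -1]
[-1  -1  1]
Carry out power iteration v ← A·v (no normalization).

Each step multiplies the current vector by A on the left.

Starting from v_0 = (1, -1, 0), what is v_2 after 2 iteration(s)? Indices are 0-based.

v_2 = (1, -2, -1)

v_0 = (1, -1, 0).
v_1 = A·v_0 = (0, 1, 0).
v_2 = A·v_1 = (1, -2, -1).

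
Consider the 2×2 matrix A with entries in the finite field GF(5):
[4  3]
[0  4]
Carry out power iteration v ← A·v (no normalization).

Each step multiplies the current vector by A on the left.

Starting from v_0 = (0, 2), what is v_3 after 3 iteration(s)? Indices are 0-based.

v_3 = (3, 3)

v_0 = (0, 2).
v_1 = A·v_0 = (1, 3).
v_2 = A·v_1 = (3, 2).
v_3 = A·v_2 = (3, 3).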